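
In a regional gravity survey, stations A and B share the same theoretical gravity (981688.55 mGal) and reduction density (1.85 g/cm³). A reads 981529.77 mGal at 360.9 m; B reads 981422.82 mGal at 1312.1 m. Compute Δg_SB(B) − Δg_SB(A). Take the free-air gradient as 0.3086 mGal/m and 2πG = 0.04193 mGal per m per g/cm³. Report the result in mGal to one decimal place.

112.8

Δg_SB(A) = 981529.77 − 981688.55 + 0.3086×360.9 − 0.04193×1.85×360.9 = -75.40 mGal
Δg_SB(B) = 981422.82 − 981688.55 + 0.3086×1312.1 − 0.04193×1.85×1312.1 = 37.40 mGal
Difference = 37.40 − (-75.40) = 112.80 mGal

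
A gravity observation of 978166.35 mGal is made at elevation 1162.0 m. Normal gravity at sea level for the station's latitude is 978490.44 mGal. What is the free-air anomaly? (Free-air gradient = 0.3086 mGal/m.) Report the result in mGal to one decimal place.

34.5

Free-air correction = 0.3086 × 1162.0 = 358.59 mGal
Free-air anomaly = 978166.35 − 978490.44 + (358.59) = 34.50 mGal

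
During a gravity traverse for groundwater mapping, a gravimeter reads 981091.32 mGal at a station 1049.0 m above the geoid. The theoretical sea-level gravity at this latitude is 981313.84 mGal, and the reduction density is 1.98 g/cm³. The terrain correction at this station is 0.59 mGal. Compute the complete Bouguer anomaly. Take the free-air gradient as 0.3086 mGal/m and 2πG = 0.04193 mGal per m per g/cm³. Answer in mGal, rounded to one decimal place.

Free-air correction = 0.3086 × 1049.0 = 323.72 mGal
Free-air anomaly = 981091.32 − 981313.84 + (323.72) = 101.20 mGal
Bouguer slab correction = 0.04193 × 1.98 × 1049.0 = 87.09 mGal
Simple Bouguer anomaly = 101.20 − (87.09) = 14.11 mGal
Complete Bouguer anomaly = 14.11 + 0.59 = 14.70 mGal

14.7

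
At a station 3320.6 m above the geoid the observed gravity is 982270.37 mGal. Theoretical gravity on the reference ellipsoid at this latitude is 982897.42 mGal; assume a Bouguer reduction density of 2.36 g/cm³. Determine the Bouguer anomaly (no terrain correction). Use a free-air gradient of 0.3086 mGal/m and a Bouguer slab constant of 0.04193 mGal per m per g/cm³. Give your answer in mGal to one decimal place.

69.1

Free-air correction = 0.3086 × 3320.6 = 1024.74 mGal
Free-air anomaly = 982270.37 − 982897.42 + (1024.74) = 397.69 mGal
Bouguer slab correction = 0.04193 × 2.36 × 3320.6 = 328.59 mGal
Simple Bouguer anomaly = 397.69 − (328.59) = 69.10 mGal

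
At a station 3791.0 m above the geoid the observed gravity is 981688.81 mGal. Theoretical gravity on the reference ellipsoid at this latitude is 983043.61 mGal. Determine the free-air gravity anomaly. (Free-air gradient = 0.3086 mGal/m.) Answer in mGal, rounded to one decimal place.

Free-air correction = 0.3086 × 3791.0 = 1169.90 mGal
Free-air anomaly = 981688.81 − 983043.61 + (1169.90) = -184.90 mGal

-184.9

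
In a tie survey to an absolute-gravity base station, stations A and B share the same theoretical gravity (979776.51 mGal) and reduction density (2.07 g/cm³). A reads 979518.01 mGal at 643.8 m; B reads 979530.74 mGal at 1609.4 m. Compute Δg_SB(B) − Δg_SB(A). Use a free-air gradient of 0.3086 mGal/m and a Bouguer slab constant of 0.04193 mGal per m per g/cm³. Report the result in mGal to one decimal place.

226.9

Δg_SB(A) = 979518.01 − 979776.51 + 0.3086×643.8 − 0.04193×2.07×643.8 = -115.70 mGal
Δg_SB(B) = 979530.74 − 979776.51 + 0.3086×1609.4 − 0.04193×2.07×1609.4 = 111.20 mGal
Difference = 111.20 − (-115.70) = 226.90 mGal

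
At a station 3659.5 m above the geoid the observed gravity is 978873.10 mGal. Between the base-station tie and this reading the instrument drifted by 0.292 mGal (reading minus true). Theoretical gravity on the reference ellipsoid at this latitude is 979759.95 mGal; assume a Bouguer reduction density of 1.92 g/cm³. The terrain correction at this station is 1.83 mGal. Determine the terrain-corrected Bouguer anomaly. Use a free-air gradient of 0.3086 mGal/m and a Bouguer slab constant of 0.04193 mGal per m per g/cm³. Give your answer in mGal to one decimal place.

Drift-corrected reading = 978873.10 − (0.292) = 978872.808 mGal
Free-air correction = 0.3086 × 3659.5 = 1129.32 mGal
Free-air anomaly = 978872.808 − 979759.95 + (1129.32) = 242.178 mGal
Bouguer slab correction = 0.04193 × 1.92 × 3659.5 = 294.61 mGal
Simple Bouguer anomaly = 242.178 − (294.61) = -52.432 mGal
Complete Bouguer anomaly = -52.432 + 1.83 = -50.602 mGal

-50.6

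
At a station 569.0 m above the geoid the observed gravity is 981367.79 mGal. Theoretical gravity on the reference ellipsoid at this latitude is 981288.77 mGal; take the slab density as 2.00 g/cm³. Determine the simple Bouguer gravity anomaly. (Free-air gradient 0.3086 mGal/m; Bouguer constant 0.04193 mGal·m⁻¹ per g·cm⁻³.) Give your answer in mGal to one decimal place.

206.9

Free-air correction = 0.3086 × 569.0 = 175.59 mGal
Free-air anomaly = 981367.79 − 981288.77 + (175.59) = 254.61 mGal
Bouguer slab correction = 0.04193 × 2.00 × 569.0 = 47.72 mGal
Simple Bouguer anomaly = 254.61 − (47.72) = 206.89 mGal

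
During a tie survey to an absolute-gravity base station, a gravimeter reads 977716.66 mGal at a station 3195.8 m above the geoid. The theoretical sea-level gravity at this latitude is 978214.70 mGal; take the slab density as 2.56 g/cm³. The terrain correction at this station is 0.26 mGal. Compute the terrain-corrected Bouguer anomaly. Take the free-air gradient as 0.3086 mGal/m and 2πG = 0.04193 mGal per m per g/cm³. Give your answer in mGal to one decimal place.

Free-air correction = 0.3086 × 3195.8 = 986.22 mGal
Free-air anomaly = 977716.66 − 978214.70 + (986.22) = 488.18 mGal
Bouguer slab correction = 0.04193 × 2.56 × 3195.8 = 343.04 mGal
Simple Bouguer anomaly = 488.18 − (343.04) = 145.14 mGal
Complete Bouguer anomaly = 145.14 + 0.26 = 145.40 mGal

145.4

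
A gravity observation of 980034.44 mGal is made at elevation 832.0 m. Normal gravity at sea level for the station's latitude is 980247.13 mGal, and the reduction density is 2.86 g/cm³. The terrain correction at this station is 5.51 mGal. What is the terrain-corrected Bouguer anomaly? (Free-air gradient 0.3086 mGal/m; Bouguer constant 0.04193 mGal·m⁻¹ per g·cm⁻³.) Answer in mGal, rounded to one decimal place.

Free-air correction = 0.3086 × 832.0 = 256.76 mGal
Free-air anomaly = 980034.44 − 980247.13 + (256.76) = 44.07 mGal
Bouguer slab correction = 0.04193 × 2.86 × 832.0 = 99.77 mGal
Simple Bouguer anomaly = 44.07 − (99.77) = -55.70 mGal
Complete Bouguer anomaly = -55.70 + 5.51 = -50.19 mGal

-50.2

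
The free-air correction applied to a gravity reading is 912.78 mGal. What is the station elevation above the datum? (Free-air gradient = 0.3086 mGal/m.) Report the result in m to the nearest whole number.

h = 912.78 / 0.3086 = 2957.81 m

2958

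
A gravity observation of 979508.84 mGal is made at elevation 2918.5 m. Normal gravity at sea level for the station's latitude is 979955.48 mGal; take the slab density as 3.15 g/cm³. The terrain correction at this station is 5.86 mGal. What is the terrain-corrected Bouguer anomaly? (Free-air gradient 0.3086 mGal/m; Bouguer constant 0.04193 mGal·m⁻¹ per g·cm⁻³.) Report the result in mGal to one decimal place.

Free-air correction = 0.3086 × 2918.5 = 900.65 mGal
Free-air anomaly = 979508.84 − 979955.48 + (900.65) = 454.01 mGal
Bouguer slab correction = 0.04193 × 3.15 × 2918.5 = 385.47 mGal
Simple Bouguer anomaly = 454.01 − (385.47) = 68.54 mGal
Complete Bouguer anomaly = 68.54 + 5.86 = 74.40 mGal

74.4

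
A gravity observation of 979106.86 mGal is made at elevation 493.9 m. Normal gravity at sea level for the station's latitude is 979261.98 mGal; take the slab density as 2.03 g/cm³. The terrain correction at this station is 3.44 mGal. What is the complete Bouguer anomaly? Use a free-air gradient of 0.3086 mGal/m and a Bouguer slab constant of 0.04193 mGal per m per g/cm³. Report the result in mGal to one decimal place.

-41.3

Free-air correction = 0.3086 × 493.9 = 152.42 mGal
Free-air anomaly = 979106.86 − 979261.98 + (152.42) = -2.70 mGal
Bouguer slab correction = 0.04193 × 2.03 × 493.9 = 42.04 mGal
Simple Bouguer anomaly = -2.70 − (42.04) = -44.74 mGal
Complete Bouguer anomaly = -44.74 + 3.44 = -41.30 mGal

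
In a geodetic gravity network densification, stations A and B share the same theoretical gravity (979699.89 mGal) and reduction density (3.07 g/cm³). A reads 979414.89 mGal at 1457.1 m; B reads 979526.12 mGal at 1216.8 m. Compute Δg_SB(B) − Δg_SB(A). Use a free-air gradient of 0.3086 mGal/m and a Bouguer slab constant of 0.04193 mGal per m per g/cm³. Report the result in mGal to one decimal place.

Δg_SB(A) = 979414.89 − 979699.89 + 0.3086×1457.1 − 0.04193×3.07×1457.1 = -22.90 mGal
Δg_SB(B) = 979526.12 − 979699.89 + 0.3086×1216.8 − 0.04193×3.07×1216.8 = 45.10 mGal
Difference = 45.10 − (-22.90) = 68.00 mGal

68.0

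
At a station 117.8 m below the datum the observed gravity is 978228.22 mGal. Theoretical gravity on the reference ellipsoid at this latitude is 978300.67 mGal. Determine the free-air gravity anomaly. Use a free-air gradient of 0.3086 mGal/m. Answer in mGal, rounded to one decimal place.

Free-air correction = 0.3086 × -117.8 = -36.35 mGal
Free-air anomaly = 978228.22 − 978300.67 + (-36.35) = -108.80 mGal

-108.8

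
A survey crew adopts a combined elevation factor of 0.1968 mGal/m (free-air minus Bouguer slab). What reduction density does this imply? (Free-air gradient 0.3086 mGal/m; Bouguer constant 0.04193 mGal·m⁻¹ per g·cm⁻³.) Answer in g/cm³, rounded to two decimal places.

0.1968 = 0.3086 − 0.04193 × ρ
ρ = (0.3086 − 0.1968) / 0.04193 = 2.67 g/cm³

2.67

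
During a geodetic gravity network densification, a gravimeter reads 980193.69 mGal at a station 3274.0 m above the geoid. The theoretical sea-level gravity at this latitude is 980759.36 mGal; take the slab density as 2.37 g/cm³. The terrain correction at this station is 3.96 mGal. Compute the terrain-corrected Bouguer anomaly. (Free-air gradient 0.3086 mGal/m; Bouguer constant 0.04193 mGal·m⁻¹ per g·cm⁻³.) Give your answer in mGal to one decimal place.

Free-air correction = 0.3086 × 3274.0 = 1010.36 mGal
Free-air anomaly = 980193.69 − 980759.36 + (1010.36) = 444.69 mGal
Bouguer slab correction = 0.04193 × 2.37 × 3274.0 = 325.35 mGal
Simple Bouguer anomaly = 444.69 − (325.35) = 119.34 mGal
Complete Bouguer anomaly = 119.34 + 3.96 = 123.30 mGal

123.3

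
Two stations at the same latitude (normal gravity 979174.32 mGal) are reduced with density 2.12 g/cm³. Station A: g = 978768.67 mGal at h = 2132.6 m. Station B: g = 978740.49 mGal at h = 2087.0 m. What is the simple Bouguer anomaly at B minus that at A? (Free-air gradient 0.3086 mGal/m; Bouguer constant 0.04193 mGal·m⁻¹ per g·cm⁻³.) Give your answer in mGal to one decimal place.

-38.2

Δg_SB(A) = 978768.67 − 979174.32 + 0.3086×2132.6 − 0.04193×2.12×2132.6 = 62.90 mGal
Δg_SB(B) = 978740.49 − 979174.32 + 0.3086×2087.0 − 0.04193×2.12×2087.0 = 24.70 mGal
Difference = 24.70 − (62.90) = -38.20 mGal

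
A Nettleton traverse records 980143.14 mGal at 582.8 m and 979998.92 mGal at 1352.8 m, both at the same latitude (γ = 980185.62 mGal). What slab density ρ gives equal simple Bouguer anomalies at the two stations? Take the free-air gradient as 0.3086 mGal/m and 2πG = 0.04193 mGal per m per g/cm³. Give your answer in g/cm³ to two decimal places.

2.89

Δg_obs = 979998.92 − 980143.14 = -144.22 mGal over Δh = 1352.8 − 582.8 = 770.0 m
Equal Bouguer anomalies ⇒ Δg_obs + (0.3086 − 0.04193ρ)·Δh = 0
0.3086 − 0.04193ρ = −Δg_obs/Δh = 0.18730
ρ = (0.3086 − 0.18730) / 0.04193 = 2.89 g/cm³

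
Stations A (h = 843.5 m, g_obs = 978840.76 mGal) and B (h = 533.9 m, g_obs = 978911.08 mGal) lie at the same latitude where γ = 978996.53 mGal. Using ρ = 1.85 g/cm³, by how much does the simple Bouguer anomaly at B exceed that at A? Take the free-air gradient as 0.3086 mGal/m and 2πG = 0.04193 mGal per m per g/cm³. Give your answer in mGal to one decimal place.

-1.2

Δg_SB(A) = 978840.76 − 978996.53 + 0.3086×843.5 − 0.04193×1.85×843.5 = 39.10 mGal
Δg_SB(B) = 978911.08 − 978996.53 + 0.3086×533.9 − 0.04193×1.85×533.9 = 37.90 mGal
Difference = 37.90 − (39.10) = -1.20 mGal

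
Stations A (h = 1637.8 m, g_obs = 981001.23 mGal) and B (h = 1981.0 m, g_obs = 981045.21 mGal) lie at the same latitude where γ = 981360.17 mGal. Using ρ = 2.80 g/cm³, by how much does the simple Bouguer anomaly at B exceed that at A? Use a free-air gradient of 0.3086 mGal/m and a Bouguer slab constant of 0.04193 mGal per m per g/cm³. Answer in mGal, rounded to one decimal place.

109.6

Δg_SB(A) = 981001.23 − 981360.17 + 0.3086×1637.8 − 0.04193×2.80×1637.8 = -45.80 mGal
Δg_SB(B) = 981045.21 − 981360.17 + 0.3086×1981.0 − 0.04193×2.80×1981.0 = 63.80 mGal
Difference = 63.80 − (-45.80) = 109.60 mGal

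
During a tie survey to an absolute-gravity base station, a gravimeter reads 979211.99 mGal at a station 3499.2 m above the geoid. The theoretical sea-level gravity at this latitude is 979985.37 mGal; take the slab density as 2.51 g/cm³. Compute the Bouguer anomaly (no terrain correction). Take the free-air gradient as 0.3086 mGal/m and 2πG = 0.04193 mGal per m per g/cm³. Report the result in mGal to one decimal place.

Free-air correction = 0.3086 × 3499.2 = 1079.85 mGal
Free-air anomaly = 979211.99 − 979985.37 + (1079.85) = 306.47 mGal
Bouguer slab correction = 0.04193 × 2.51 × 3499.2 = 368.27 mGal
Simple Bouguer anomaly = 306.47 − (368.27) = -61.80 mGal

-61.8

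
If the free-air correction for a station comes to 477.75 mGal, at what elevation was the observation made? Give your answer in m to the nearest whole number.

h = 477.75 / 0.3086 = 1548.12 m

1548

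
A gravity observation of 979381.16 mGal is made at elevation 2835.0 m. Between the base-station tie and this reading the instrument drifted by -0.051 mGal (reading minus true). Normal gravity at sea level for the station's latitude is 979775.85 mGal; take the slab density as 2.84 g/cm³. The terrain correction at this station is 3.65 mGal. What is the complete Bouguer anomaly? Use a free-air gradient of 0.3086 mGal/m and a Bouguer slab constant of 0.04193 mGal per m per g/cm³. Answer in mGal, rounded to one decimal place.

146.3

Drift-corrected reading = 979381.16 − (-0.051) = 979381.211 mGal
Free-air correction = 0.3086 × 2835.0 = 874.88 mGal
Free-air anomaly = 979381.211 − 979775.85 + (874.88) = 480.241 mGal
Bouguer slab correction = 0.04193 × 2.84 × 2835.0 = 337.60 mGal
Simple Bouguer anomaly = 480.241 − (337.60) = 142.641 mGal
Complete Bouguer anomaly = 142.641 + 3.65 = 146.291 mGal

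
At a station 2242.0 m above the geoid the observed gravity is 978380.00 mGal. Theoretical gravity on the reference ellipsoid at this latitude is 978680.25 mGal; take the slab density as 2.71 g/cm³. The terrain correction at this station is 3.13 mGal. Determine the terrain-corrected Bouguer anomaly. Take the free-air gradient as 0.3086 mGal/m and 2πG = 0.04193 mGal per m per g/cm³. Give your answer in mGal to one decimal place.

Free-air correction = 0.3086 × 2242.0 = 691.88 mGal
Free-air anomaly = 978380.00 − 978680.25 + (691.88) = 391.63 mGal
Bouguer slab correction = 0.04193 × 2.71 × 2242.0 = 254.76 mGal
Simple Bouguer anomaly = 391.63 − (254.76) = 136.87 mGal
Complete Bouguer anomaly = 136.87 + 3.13 = 140.00 mGal

140.0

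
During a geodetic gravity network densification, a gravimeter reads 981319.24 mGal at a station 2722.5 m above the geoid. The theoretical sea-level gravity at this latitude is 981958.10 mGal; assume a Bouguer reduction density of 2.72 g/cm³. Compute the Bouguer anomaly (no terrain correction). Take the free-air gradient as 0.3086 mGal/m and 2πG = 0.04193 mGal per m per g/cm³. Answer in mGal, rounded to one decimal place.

-109.2

Free-air correction = 0.3086 × 2722.5 = 840.16 mGal
Free-air anomaly = 981319.24 − 981958.10 + (840.16) = 201.30 mGal
Bouguer slab correction = 0.04193 × 2.72 × 2722.5 = 310.50 mGal
Simple Bouguer anomaly = 201.30 − (310.50) = -109.20 mGal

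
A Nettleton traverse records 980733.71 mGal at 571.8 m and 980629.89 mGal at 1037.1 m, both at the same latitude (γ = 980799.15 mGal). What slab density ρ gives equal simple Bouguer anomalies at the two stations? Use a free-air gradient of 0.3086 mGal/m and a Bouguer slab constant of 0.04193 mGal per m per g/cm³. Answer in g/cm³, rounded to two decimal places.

Δg_obs = 980629.89 − 980733.71 = -103.82 mGal over Δh = 1037.1 − 571.8 = 465.3 m
Equal Bouguer anomalies ⇒ Δg_obs + (0.3086 − 0.04193ρ)·Δh = 0
0.3086 − 0.04193ρ = −Δg_obs/Δh = 0.22312
ρ = (0.3086 − 0.22312) / 0.04193 = 2.04 g/cm³

2.04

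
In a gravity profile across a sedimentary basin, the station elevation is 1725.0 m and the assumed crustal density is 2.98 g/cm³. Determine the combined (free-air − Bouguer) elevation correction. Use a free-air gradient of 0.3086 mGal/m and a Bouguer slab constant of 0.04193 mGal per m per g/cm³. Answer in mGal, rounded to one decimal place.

Combined gradient = 0.3086 − 0.04193 × 2.98 = 0.1836486 mGal/m
Combined elevation correction = 0.1836486 × 1725.0 = 316.8 mGal

316.8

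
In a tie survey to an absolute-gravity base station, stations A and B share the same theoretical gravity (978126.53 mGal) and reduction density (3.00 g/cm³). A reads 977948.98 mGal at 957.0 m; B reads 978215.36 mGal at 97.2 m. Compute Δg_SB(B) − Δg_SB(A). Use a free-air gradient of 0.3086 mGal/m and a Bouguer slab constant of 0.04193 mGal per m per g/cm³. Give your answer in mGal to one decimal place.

Δg_SB(A) = 977948.98 − 978126.53 + 0.3086×957.0 − 0.04193×3.00×957.0 = -2.60 mGal
Δg_SB(B) = 978215.36 − 978126.53 + 0.3086×97.2 − 0.04193×3.00×97.2 = 106.60 mGal
Difference = 106.60 − (-2.60) = 109.20 mGal

109.2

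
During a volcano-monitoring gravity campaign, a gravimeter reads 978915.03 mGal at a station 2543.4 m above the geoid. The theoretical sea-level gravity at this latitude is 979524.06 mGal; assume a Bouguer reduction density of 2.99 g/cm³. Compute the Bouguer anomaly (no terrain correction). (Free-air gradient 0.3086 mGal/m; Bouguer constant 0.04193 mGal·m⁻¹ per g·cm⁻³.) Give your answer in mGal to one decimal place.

Free-air correction = 0.3086 × 2543.4 = 784.89 mGal
Free-air anomaly = 978915.03 − 979524.06 + (784.89) = 175.86 mGal
Bouguer slab correction = 0.04193 × 2.99 × 2543.4 = 318.87 mGal
Simple Bouguer anomaly = 175.86 − (318.87) = -143.01 mGal

-143.0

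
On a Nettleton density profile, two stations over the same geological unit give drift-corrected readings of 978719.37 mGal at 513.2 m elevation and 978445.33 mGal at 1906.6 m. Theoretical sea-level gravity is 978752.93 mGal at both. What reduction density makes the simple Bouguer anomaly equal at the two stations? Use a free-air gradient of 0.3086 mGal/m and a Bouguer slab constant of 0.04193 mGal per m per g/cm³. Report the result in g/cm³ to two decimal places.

2.67

Δg_obs = 978445.33 − 978719.37 = -274.04 mGal over Δh = 1906.6 − 513.2 = 1393.4 m
Equal Bouguer anomalies ⇒ Δg_obs + (0.3086 − 0.04193ρ)·Δh = 0
0.3086 − 0.04193ρ = −Δg_obs/Δh = 0.19667
ρ = (0.3086 − 0.19667) / 0.04193 = 2.67 g/cm³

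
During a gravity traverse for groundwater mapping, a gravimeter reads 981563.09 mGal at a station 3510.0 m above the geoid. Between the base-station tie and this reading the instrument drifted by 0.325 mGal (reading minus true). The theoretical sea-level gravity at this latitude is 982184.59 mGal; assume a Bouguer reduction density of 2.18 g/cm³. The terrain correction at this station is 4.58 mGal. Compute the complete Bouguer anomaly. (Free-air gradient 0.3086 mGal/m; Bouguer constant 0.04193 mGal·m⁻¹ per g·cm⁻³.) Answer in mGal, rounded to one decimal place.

Drift-corrected reading = 981563.09 − (0.325) = 981562.765 mGal
Free-air correction = 0.3086 × 3510.0 = 1083.19 mGal
Free-air anomaly = 981562.765 − 982184.59 + (1083.19) = 461.365 mGal
Bouguer slab correction = 0.04193 × 2.18 × 3510.0 = 320.84 mGal
Simple Bouguer anomaly = 461.365 − (320.84) = 140.525 mGal
Complete Bouguer anomaly = 140.525 + 4.58 = 145.105 mGal

145.1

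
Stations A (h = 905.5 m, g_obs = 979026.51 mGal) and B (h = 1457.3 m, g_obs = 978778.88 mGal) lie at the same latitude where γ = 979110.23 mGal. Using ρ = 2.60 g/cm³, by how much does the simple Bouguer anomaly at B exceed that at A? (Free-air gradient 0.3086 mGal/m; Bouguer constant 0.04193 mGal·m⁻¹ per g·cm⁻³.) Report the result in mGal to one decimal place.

Δg_SB(A) = 979026.51 − 979110.23 + 0.3086×905.5 − 0.04193×2.60×905.5 = 97.00 mGal
Δg_SB(B) = 978778.88 − 979110.23 + 0.3086×1457.3 − 0.04193×2.60×1457.3 = -40.50 mGal
Difference = -40.50 − (97.00) = -137.50 mGal

-137.5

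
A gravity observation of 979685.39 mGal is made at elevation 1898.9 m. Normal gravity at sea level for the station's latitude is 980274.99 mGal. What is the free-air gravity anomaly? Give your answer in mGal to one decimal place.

Free-air correction = 0.3086 × 1898.9 = 586.00 mGal
Free-air anomaly = 979685.39 − 980274.99 + (586.00) = -3.60 mGal

-3.6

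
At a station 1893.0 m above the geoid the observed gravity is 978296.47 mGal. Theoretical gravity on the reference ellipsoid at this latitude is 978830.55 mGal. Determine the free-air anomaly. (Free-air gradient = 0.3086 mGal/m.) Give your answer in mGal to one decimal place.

50.1

Free-air correction = 0.3086 × 1893.0 = 584.18 mGal
Free-air anomaly = 978296.47 − 978830.55 + (584.18) = 50.10 mGal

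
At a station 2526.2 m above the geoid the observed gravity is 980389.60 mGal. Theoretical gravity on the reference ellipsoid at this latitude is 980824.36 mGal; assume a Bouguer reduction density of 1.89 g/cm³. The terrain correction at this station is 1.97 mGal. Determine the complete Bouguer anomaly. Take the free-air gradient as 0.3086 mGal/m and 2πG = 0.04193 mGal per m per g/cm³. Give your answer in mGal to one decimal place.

146.6

Free-air correction = 0.3086 × 2526.2 = 779.59 mGal
Free-air anomaly = 980389.60 − 980824.36 + (779.59) = 344.83 mGal
Bouguer slab correction = 0.04193 × 1.89 × 2526.2 = 200.20 mGal
Simple Bouguer anomaly = 344.83 − (200.20) = 144.63 mGal
Complete Bouguer anomaly = 144.63 + 1.97 = 146.60 mGal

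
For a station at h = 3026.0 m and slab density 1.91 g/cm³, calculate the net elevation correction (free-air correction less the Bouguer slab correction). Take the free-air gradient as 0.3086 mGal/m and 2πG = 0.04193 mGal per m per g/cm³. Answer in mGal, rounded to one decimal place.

Combined gradient = 0.3086 − 0.04193 × 1.91 = 0.2285137 mGal/m
Combined elevation correction = 0.2285137 × 3026.0 = 691.5 mGal

691.5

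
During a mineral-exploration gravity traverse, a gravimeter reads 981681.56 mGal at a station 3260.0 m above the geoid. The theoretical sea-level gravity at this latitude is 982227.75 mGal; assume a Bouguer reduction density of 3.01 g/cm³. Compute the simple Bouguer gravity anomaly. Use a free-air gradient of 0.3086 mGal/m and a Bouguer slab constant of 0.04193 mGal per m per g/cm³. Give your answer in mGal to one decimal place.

Free-air correction = 0.3086 × 3260.0 = 1006.04 mGal
Free-air anomaly = 981681.56 − 982227.75 + (1006.04) = 459.85 mGal
Bouguer slab correction = 0.04193 × 3.01 × 3260.0 = 411.44 mGal
Simple Bouguer anomaly = 459.85 − (411.44) = 48.41 mGal

48.4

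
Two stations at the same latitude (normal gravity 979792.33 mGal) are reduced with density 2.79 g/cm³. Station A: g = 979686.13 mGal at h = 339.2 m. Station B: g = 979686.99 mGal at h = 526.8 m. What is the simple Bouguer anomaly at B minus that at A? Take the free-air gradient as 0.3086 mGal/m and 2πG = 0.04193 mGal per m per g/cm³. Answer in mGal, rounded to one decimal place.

Δg_SB(A) = 979686.13 − 979792.33 + 0.3086×339.2 − 0.04193×2.79×339.2 = -41.20 mGal
Δg_SB(B) = 979686.99 − 979792.33 + 0.3086×526.8 − 0.04193×2.79×526.8 = -4.40 mGal
Difference = -4.40 − (-41.20) = 36.80 mGal

36.8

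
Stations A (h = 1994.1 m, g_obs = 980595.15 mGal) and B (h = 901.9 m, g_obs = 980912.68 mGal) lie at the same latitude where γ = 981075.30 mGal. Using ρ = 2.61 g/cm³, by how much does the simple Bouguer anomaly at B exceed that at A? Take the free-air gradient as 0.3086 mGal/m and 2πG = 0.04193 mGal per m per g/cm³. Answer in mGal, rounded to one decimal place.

Δg_SB(A) = 980595.15 − 981075.30 + 0.3086×1994.1 − 0.04193×2.61×1994.1 = -83.00 mGal
Δg_SB(B) = 980912.68 − 981075.30 + 0.3086×901.9 − 0.04193×2.61×901.9 = 17.00 mGal
Difference = 17.00 − (-83.00) = 100.00 mGal

100.0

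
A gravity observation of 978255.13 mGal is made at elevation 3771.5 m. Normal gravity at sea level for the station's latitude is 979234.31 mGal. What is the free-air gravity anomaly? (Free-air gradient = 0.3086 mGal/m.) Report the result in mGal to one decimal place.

184.7

Free-air correction = 0.3086 × 3771.5 = 1163.88 mGal
Free-air anomaly = 978255.13 − 979234.31 + (1163.88) = 184.70 mGal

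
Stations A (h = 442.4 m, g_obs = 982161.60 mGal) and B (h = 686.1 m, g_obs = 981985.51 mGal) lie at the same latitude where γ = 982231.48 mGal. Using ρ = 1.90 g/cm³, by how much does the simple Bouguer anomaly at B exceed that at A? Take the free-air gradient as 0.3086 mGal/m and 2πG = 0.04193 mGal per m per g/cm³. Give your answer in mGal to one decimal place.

-120.3

Δg_SB(A) = 982161.60 − 982231.48 + 0.3086×442.4 − 0.04193×1.90×442.4 = 31.40 mGal
Δg_SB(B) = 981985.51 − 982231.48 + 0.3086×686.1 − 0.04193×1.90×686.1 = -88.90 mGal
Difference = -88.90 − (31.40) = -120.30 mGal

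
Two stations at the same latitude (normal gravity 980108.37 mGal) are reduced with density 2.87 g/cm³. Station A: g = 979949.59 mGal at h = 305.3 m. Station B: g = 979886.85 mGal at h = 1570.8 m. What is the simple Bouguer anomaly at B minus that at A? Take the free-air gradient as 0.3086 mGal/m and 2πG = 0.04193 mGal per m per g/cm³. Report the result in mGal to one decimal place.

175.5

Δg_SB(A) = 979949.59 − 980108.37 + 0.3086×305.3 − 0.04193×2.87×305.3 = -101.30 mGal
Δg_SB(B) = 979886.85 − 980108.37 + 0.3086×1570.8 − 0.04193×2.87×1570.8 = 74.20 mGal
Difference = 74.20 − (-101.30) = 175.50 mGal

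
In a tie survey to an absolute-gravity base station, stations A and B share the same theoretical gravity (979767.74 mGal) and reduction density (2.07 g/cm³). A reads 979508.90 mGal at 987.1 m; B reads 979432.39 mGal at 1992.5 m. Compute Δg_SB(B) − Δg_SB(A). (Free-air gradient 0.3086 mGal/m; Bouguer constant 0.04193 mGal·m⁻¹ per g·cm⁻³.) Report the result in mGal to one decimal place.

146.5

Δg_SB(A) = 979508.90 − 979767.74 + 0.3086×987.1 − 0.04193×2.07×987.1 = -39.90 mGal
Δg_SB(B) = 979432.39 − 979767.74 + 0.3086×1992.5 − 0.04193×2.07×1992.5 = 106.60 mGal
Difference = 106.60 − (-39.90) = 146.50 mGal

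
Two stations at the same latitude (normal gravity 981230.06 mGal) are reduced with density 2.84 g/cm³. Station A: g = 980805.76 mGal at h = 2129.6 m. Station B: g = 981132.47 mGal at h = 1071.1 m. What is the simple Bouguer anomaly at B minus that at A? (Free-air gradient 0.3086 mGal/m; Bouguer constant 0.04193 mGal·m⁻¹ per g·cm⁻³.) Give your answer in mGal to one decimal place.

Δg_SB(A) = 980805.76 − 981230.06 + 0.3086×2129.6 − 0.04193×2.84×2129.6 = -20.70 mGal
Δg_SB(B) = 981132.47 − 981230.06 + 0.3086×1071.1 − 0.04193×2.84×1071.1 = 105.40 mGal
Difference = 105.40 − (-20.70) = 126.10 mGal

126.1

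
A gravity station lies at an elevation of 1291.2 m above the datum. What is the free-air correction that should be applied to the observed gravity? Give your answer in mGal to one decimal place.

398.5

Free-air correction = 0.3086 × 1291.2 = 398.5 mGal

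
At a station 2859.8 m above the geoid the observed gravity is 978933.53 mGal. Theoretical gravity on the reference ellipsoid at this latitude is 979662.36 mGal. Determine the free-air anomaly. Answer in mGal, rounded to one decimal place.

153.7

Free-air correction = 0.3086 × 2859.8 = 882.53 mGal
Free-air anomaly = 978933.53 − 979662.36 + (882.53) = 153.70 mGal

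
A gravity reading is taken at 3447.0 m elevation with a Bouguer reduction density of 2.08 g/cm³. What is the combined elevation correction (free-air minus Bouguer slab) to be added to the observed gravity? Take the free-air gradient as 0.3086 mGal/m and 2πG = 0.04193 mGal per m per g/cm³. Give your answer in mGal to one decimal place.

763.1

Combined gradient = 0.3086 − 0.04193 × 2.08 = 0.2213856 mGal/m
Combined elevation correction = 0.2213856 × 3447.0 = 763.1 mGal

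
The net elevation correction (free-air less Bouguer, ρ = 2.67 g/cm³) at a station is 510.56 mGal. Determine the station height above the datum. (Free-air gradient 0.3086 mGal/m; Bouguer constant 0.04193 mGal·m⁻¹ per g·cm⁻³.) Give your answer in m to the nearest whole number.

Combined gradient = 0.3086 − 0.04193 × 2.67 = 0.1966469 mGal/m
h = 510.56 / 0.1966469 = 2596.33 m

2596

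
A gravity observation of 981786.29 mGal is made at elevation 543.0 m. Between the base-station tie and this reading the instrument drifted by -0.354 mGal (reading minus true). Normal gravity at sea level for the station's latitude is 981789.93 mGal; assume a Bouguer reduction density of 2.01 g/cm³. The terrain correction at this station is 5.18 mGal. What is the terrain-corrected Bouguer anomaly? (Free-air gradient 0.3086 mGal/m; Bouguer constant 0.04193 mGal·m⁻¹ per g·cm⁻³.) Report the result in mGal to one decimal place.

Drift-corrected reading = 981786.29 − (-0.354) = 981786.644 mGal
Free-air correction = 0.3086 × 543.0 = 167.57 mGal
Free-air anomaly = 981786.644 − 981789.93 + (167.57) = 164.284 mGal
Bouguer slab correction = 0.04193 × 2.01 × 543.0 = 45.76 mGal
Simple Bouguer anomaly = 164.284 − (45.76) = 118.524 mGal
Complete Bouguer anomaly = 118.524 + 5.18 = 123.704 mGal

123.7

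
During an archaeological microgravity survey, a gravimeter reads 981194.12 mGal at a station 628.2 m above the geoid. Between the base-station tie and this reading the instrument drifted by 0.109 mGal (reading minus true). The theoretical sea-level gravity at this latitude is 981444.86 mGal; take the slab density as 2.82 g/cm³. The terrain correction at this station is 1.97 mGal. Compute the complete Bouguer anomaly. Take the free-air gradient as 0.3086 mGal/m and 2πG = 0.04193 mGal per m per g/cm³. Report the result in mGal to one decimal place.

Drift-corrected reading = 981194.12 − (0.109) = 981194.011 mGal
Free-air correction = 0.3086 × 628.2 = 193.86 mGal
Free-air anomaly = 981194.011 − 981444.86 + (193.86) = -56.989 mGal
Bouguer slab correction = 0.04193 × 2.82 × 628.2 = 74.28 mGal
Simple Bouguer anomaly = -56.989 − (74.28) = -131.269 mGal
Complete Bouguer anomaly = -131.269 + 1.97 = -129.299 mGal

-129.3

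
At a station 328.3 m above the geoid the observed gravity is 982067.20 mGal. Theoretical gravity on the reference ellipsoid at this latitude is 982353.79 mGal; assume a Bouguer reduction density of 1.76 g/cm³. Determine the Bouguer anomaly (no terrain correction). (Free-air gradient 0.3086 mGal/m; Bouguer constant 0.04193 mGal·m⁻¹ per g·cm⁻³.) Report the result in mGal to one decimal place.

-209.5

Free-air correction = 0.3086 × 328.3 = 101.31 mGal
Free-air anomaly = 982067.20 − 982353.79 + (101.31) = -185.28 mGal
Bouguer slab correction = 0.04193 × 1.76 × 328.3 = 24.23 mGal
Simple Bouguer anomaly = -185.28 − (24.23) = -209.51 mGal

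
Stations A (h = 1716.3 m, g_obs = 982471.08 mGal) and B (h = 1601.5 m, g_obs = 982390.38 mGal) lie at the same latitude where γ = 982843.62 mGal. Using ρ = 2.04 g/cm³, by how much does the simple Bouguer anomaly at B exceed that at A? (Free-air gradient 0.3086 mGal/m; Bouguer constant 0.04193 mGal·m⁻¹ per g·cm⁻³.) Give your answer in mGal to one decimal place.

Δg_SB(A) = 982471.08 − 982843.62 + 0.3086×1716.3 − 0.04193×2.04×1716.3 = 10.30 mGal
Δg_SB(B) = 982390.38 − 982843.62 + 0.3086×1601.5 − 0.04193×2.04×1601.5 = -96.00 mGal
Difference = -96.00 − (10.30) = -106.30 mGal

-106.3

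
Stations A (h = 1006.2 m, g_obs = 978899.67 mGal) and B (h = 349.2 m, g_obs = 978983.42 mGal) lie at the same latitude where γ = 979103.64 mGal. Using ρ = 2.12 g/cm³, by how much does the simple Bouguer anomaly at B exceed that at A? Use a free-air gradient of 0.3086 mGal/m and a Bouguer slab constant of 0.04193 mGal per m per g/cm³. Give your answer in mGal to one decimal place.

Δg_SB(A) = 978899.67 − 979103.64 + 0.3086×1006.2 − 0.04193×2.12×1006.2 = 17.10 mGal
Δg_SB(B) = 978983.42 − 979103.64 + 0.3086×349.2 − 0.04193×2.12×349.2 = -43.50 mGal
Difference = -43.50 − (17.10) = -60.60 mGal

-60.6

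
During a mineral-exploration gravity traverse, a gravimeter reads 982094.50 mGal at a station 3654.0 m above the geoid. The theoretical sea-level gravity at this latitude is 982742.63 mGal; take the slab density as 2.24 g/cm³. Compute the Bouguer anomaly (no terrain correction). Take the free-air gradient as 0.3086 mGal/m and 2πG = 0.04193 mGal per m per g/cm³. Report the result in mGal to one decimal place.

136.3

Free-air correction = 0.3086 × 3654.0 = 1127.62 mGal
Free-air anomaly = 982094.50 − 982742.63 + (1127.62) = 479.49 mGal
Bouguer slab correction = 0.04193 × 2.24 × 3654.0 = 343.20 mGal
Simple Bouguer anomaly = 479.49 − (343.20) = 136.29 mGal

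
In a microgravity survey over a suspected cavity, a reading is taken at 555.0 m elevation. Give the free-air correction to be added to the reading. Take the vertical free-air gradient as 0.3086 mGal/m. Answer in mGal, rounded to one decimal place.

171.3

Free-air correction = 0.3086 × 555.0 = 171.3 mGal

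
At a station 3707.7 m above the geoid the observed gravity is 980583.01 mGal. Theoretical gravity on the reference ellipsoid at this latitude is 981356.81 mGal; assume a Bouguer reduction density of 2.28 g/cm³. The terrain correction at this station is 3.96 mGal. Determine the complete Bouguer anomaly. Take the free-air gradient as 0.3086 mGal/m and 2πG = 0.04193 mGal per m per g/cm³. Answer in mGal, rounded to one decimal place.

19.9

Free-air correction = 0.3086 × 3707.7 = 1144.20 mGal
Free-air anomaly = 980583.01 − 981356.81 + (1144.20) = 370.40 mGal
Bouguer slab correction = 0.04193 × 2.28 × 3707.7 = 354.46 mGal
Simple Bouguer anomaly = 370.40 − (354.46) = 15.94 mGal
Complete Bouguer anomaly = 15.94 + 3.96 = 19.90 mGal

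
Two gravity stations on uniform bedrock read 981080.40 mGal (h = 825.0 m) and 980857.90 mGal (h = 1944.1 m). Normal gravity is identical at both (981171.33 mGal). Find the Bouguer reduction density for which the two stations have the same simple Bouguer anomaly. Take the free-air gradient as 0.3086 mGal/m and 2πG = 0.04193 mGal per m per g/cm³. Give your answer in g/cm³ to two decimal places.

Δg_obs = 980857.90 − 981080.40 = -222.50 mGal over Δh = 1944.1 − 825.0 = 1119.1 m
Equal Bouguer anomalies ⇒ Δg_obs + (0.3086 − 0.04193ρ)·Δh = 0
0.3086 − 0.04193ρ = −Δg_obs/Δh = 0.19882
ρ = (0.3086 − 0.19882) / 0.04193 = 2.62 g/cm³

2.62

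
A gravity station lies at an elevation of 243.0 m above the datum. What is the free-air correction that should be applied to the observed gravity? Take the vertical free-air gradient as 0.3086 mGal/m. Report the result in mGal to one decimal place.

Free-air correction = 0.3086 × 243.0 = 75.0 mGal

75.0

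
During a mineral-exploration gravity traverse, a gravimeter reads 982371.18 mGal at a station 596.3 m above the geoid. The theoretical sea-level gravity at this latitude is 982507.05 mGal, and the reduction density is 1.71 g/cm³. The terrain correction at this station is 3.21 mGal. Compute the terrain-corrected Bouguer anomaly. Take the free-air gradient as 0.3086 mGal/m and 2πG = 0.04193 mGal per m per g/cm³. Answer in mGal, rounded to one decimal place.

8.6

Free-air correction = 0.3086 × 596.3 = 184.02 mGal
Free-air anomaly = 982371.18 − 982507.05 + (184.02) = 48.15 mGal
Bouguer slab correction = 0.04193 × 1.71 × 596.3 = 42.75 mGal
Simple Bouguer anomaly = 48.15 − (42.75) = 5.40 mGal
Complete Bouguer anomaly = 5.40 + 3.21 = 8.61 mGal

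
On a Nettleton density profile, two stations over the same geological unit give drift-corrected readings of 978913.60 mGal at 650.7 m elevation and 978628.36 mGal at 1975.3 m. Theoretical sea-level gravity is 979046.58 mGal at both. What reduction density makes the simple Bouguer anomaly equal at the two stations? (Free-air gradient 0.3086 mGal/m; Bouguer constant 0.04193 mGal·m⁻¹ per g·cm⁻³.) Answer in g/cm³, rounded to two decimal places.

2.22

Δg_obs = 978628.36 − 978913.60 = -285.24 mGal over Δh = 1975.3 − 650.7 = 1324.6 m
Equal Bouguer anomalies ⇒ Δg_obs + (0.3086 − 0.04193ρ)·Δh = 0
0.3086 − 0.04193ρ = −Δg_obs/Δh = 0.21534
ρ = (0.3086 − 0.21534) / 0.04193 = 2.22 g/cm³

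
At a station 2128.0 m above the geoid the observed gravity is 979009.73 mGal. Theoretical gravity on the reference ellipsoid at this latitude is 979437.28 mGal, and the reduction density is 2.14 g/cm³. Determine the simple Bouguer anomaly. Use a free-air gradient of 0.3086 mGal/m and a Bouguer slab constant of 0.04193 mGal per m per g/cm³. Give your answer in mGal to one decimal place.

Free-air correction = 0.3086 × 2128.0 = 656.70 mGal
Free-air anomaly = 979009.73 − 979437.28 + (656.70) = 229.15 mGal
Bouguer slab correction = 0.04193 × 2.14 × 2128.0 = 190.95 mGal
Simple Bouguer anomaly = 229.15 − (190.95) = 38.20 mGal

38.2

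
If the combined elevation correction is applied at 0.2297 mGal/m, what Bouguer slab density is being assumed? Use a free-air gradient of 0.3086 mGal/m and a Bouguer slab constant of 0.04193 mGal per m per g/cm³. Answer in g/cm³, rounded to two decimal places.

0.2297 = 0.3086 − 0.04193 × ρ
ρ = (0.3086 − 0.2297) / 0.04193 = 1.88 g/cm³

1.88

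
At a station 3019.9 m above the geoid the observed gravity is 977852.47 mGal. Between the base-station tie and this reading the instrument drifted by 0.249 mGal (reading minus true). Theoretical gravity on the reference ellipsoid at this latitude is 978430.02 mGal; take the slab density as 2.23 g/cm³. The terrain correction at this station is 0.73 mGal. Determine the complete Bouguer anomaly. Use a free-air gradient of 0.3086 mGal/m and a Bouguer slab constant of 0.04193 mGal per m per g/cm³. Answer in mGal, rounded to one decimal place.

72.5

Drift-corrected reading = 977852.47 − (0.249) = 977852.221 mGal
Free-air correction = 0.3086 × 3019.9 = 931.94 mGal
Free-air anomaly = 977852.221 − 978430.02 + (931.94) = 354.141 mGal
Bouguer slab correction = 0.04193 × 2.23 × 3019.9 = 282.37 mGal
Simple Bouguer anomaly = 354.141 − (282.37) = 71.771 mGal
Complete Bouguer anomaly = 71.771 + 0.73 = 72.501 mGal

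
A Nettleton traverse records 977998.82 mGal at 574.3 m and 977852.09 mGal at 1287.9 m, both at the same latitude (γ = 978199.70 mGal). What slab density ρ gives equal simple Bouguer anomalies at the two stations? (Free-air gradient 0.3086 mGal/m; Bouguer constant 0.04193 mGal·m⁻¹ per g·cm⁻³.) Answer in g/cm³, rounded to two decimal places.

Δg_obs = 977852.09 − 977998.82 = -146.73 mGal over Δh = 1287.9 − 574.3 = 713.6 m
Equal Bouguer anomalies ⇒ Δg_obs + (0.3086 − 0.04193ρ)·Δh = 0
0.3086 − 0.04193ρ = −Δg_obs/Δh = 0.20562
ρ = (0.3086 − 0.20562) / 0.04193 = 2.46 g/cm³

2.46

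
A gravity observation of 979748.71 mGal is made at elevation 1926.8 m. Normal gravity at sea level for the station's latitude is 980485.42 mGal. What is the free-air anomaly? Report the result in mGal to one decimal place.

Free-air correction = 0.3086 × 1926.8 = 594.61 mGal
Free-air anomaly = 979748.71 − 980485.42 + (594.61) = -142.10 mGal

-142.1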